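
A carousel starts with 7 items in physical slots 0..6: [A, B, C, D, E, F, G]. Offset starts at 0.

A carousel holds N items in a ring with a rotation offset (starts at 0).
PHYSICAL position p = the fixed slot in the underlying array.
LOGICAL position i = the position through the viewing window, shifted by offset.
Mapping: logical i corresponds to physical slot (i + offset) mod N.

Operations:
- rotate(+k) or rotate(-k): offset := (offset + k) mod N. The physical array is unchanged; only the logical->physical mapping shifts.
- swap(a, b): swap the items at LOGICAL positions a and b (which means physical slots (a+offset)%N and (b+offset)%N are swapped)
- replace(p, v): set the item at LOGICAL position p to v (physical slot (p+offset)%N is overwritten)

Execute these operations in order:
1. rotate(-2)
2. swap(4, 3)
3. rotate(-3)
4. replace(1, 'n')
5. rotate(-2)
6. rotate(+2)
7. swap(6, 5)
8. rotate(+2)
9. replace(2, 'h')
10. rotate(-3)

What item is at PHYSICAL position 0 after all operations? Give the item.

Answer: C

Derivation:
After op 1 (rotate(-2)): offset=5, physical=[A,B,C,D,E,F,G], logical=[F,G,A,B,C,D,E]
After op 2 (swap(4, 3)): offset=5, physical=[A,C,B,D,E,F,G], logical=[F,G,A,C,B,D,E]
After op 3 (rotate(-3)): offset=2, physical=[A,C,B,D,E,F,G], logical=[B,D,E,F,G,A,C]
After op 4 (replace(1, 'n')): offset=2, physical=[A,C,B,n,E,F,G], logical=[B,n,E,F,G,A,C]
After op 5 (rotate(-2)): offset=0, physical=[A,C,B,n,E,F,G], logical=[A,C,B,n,E,F,G]
After op 6 (rotate(+2)): offset=2, physical=[A,C,B,n,E,F,G], logical=[B,n,E,F,G,A,C]
After op 7 (swap(6, 5)): offset=2, physical=[C,A,B,n,E,F,G], logical=[B,n,E,F,G,C,A]
After op 8 (rotate(+2)): offset=4, physical=[C,A,B,n,E,F,G], logical=[E,F,G,C,A,B,n]
After op 9 (replace(2, 'h')): offset=4, physical=[C,A,B,n,E,F,h], logical=[E,F,h,C,A,B,n]
After op 10 (rotate(-3)): offset=1, physical=[C,A,B,n,E,F,h], logical=[A,B,n,E,F,h,C]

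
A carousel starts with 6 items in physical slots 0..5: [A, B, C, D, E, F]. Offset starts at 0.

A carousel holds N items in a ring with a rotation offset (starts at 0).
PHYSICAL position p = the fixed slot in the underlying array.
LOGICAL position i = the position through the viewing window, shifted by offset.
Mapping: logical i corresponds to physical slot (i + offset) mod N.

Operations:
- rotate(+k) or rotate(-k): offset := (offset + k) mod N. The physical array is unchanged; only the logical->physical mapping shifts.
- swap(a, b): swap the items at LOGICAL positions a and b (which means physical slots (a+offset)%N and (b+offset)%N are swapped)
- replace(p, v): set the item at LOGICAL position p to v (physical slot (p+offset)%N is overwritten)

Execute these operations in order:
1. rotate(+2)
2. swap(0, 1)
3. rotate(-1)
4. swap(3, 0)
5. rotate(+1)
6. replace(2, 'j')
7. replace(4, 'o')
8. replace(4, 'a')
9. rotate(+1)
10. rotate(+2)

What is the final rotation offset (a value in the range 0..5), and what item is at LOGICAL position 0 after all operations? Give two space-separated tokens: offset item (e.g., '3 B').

Answer: 5 F

Derivation:
After op 1 (rotate(+2)): offset=2, physical=[A,B,C,D,E,F], logical=[C,D,E,F,A,B]
After op 2 (swap(0, 1)): offset=2, physical=[A,B,D,C,E,F], logical=[D,C,E,F,A,B]
After op 3 (rotate(-1)): offset=1, physical=[A,B,D,C,E,F], logical=[B,D,C,E,F,A]
After op 4 (swap(3, 0)): offset=1, physical=[A,E,D,C,B,F], logical=[E,D,C,B,F,A]
After op 5 (rotate(+1)): offset=2, physical=[A,E,D,C,B,F], logical=[D,C,B,F,A,E]
After op 6 (replace(2, 'j')): offset=2, physical=[A,E,D,C,j,F], logical=[D,C,j,F,A,E]
After op 7 (replace(4, 'o')): offset=2, physical=[o,E,D,C,j,F], logical=[D,C,j,F,o,E]
After op 8 (replace(4, 'a')): offset=2, physical=[a,E,D,C,j,F], logical=[D,C,j,F,a,E]
After op 9 (rotate(+1)): offset=3, physical=[a,E,D,C,j,F], logical=[C,j,F,a,E,D]
After op 10 (rotate(+2)): offset=5, physical=[a,E,D,C,j,F], logical=[F,a,E,D,C,j]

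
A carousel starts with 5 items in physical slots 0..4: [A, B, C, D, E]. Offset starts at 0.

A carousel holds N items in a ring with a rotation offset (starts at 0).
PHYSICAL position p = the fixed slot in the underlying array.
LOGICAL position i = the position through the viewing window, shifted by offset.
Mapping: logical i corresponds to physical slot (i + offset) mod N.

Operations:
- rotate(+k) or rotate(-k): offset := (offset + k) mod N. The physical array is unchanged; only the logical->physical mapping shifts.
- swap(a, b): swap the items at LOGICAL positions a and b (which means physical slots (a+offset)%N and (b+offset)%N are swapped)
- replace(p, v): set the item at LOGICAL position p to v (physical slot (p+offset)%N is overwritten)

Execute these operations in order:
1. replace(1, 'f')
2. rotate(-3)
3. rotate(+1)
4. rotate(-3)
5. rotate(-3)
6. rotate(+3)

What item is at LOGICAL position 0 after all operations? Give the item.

After op 1 (replace(1, 'f')): offset=0, physical=[A,f,C,D,E], logical=[A,f,C,D,E]
After op 2 (rotate(-3)): offset=2, physical=[A,f,C,D,E], logical=[C,D,E,A,f]
After op 3 (rotate(+1)): offset=3, physical=[A,f,C,D,E], logical=[D,E,A,f,C]
After op 4 (rotate(-3)): offset=0, physical=[A,f,C,D,E], logical=[A,f,C,D,E]
After op 5 (rotate(-3)): offset=2, physical=[A,f,C,D,E], logical=[C,D,E,A,f]
After op 6 (rotate(+3)): offset=0, physical=[A,f,C,D,E], logical=[A,f,C,D,E]

Answer: A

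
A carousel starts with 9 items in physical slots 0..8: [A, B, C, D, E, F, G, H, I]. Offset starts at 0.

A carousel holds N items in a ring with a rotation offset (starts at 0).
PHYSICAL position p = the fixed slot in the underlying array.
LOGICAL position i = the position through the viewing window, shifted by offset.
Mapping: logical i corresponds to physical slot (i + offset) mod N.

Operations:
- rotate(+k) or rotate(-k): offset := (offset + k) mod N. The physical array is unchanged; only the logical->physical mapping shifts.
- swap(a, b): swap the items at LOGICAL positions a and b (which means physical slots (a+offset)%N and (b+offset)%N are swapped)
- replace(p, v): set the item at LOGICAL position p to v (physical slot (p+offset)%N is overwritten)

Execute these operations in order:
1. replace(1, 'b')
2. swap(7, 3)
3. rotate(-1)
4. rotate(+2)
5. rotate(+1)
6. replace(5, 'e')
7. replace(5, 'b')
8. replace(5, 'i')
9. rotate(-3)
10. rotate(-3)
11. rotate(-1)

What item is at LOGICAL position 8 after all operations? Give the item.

After op 1 (replace(1, 'b')): offset=0, physical=[A,b,C,D,E,F,G,H,I], logical=[A,b,C,D,E,F,G,H,I]
After op 2 (swap(7, 3)): offset=0, physical=[A,b,C,H,E,F,G,D,I], logical=[A,b,C,H,E,F,G,D,I]
After op 3 (rotate(-1)): offset=8, physical=[A,b,C,H,E,F,G,D,I], logical=[I,A,b,C,H,E,F,G,D]
After op 4 (rotate(+2)): offset=1, physical=[A,b,C,H,E,F,G,D,I], logical=[b,C,H,E,F,G,D,I,A]
After op 5 (rotate(+1)): offset=2, physical=[A,b,C,H,E,F,G,D,I], logical=[C,H,E,F,G,D,I,A,b]
After op 6 (replace(5, 'e')): offset=2, physical=[A,b,C,H,E,F,G,e,I], logical=[C,H,E,F,G,e,I,A,b]
After op 7 (replace(5, 'b')): offset=2, physical=[A,b,C,H,E,F,G,b,I], logical=[C,H,E,F,G,b,I,A,b]
After op 8 (replace(5, 'i')): offset=2, physical=[A,b,C,H,E,F,G,i,I], logical=[C,H,E,F,G,i,I,A,b]
After op 9 (rotate(-3)): offset=8, physical=[A,b,C,H,E,F,G,i,I], logical=[I,A,b,C,H,E,F,G,i]
After op 10 (rotate(-3)): offset=5, physical=[A,b,C,H,E,F,G,i,I], logical=[F,G,i,I,A,b,C,H,E]
After op 11 (rotate(-1)): offset=4, physical=[A,b,C,H,E,F,G,i,I], logical=[E,F,G,i,I,A,b,C,H]

Answer: H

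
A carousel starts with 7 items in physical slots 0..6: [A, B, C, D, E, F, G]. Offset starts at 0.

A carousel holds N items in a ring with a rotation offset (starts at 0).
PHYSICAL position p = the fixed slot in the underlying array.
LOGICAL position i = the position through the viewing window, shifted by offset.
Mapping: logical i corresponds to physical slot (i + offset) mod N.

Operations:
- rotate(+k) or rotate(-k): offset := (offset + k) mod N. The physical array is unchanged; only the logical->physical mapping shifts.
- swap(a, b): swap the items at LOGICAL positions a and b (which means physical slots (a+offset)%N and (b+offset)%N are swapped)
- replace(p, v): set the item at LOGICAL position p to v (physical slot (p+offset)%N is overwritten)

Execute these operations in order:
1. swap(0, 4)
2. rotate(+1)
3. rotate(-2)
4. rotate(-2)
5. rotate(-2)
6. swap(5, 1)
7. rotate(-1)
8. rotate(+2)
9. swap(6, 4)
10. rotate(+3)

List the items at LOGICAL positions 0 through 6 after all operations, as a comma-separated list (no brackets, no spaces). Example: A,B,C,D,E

Answer: G,C,B,D,E,A,F

Derivation:
After op 1 (swap(0, 4)): offset=0, physical=[E,B,C,D,A,F,G], logical=[E,B,C,D,A,F,G]
After op 2 (rotate(+1)): offset=1, physical=[E,B,C,D,A,F,G], logical=[B,C,D,A,F,G,E]
After op 3 (rotate(-2)): offset=6, physical=[E,B,C,D,A,F,G], logical=[G,E,B,C,D,A,F]
After op 4 (rotate(-2)): offset=4, physical=[E,B,C,D,A,F,G], logical=[A,F,G,E,B,C,D]
After op 5 (rotate(-2)): offset=2, physical=[E,B,C,D,A,F,G], logical=[C,D,A,F,G,E,B]
After op 6 (swap(5, 1)): offset=2, physical=[D,B,C,E,A,F,G], logical=[C,E,A,F,G,D,B]
After op 7 (rotate(-1)): offset=1, physical=[D,B,C,E,A,F,G], logical=[B,C,E,A,F,G,D]
After op 8 (rotate(+2)): offset=3, physical=[D,B,C,E,A,F,G], logical=[E,A,F,G,D,B,C]
After op 9 (swap(6, 4)): offset=3, physical=[C,B,D,E,A,F,G], logical=[E,A,F,G,C,B,D]
After op 10 (rotate(+3)): offset=6, physical=[C,B,D,E,A,F,G], logical=[G,C,B,D,E,A,F]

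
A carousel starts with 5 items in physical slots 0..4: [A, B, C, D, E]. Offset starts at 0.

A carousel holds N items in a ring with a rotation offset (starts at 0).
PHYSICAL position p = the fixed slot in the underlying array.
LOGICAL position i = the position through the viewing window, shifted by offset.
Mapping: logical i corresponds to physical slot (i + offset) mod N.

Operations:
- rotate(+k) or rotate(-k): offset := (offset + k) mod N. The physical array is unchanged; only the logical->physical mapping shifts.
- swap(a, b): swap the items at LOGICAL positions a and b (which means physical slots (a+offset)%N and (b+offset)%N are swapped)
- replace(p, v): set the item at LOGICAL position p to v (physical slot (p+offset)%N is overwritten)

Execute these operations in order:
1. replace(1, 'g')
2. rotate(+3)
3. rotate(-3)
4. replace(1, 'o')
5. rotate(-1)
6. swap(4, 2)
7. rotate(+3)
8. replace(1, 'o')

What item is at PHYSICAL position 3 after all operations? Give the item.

Answer: o

Derivation:
After op 1 (replace(1, 'g')): offset=0, physical=[A,g,C,D,E], logical=[A,g,C,D,E]
After op 2 (rotate(+3)): offset=3, physical=[A,g,C,D,E], logical=[D,E,A,g,C]
After op 3 (rotate(-3)): offset=0, physical=[A,g,C,D,E], logical=[A,g,C,D,E]
After op 4 (replace(1, 'o')): offset=0, physical=[A,o,C,D,E], logical=[A,o,C,D,E]
After op 5 (rotate(-1)): offset=4, physical=[A,o,C,D,E], logical=[E,A,o,C,D]
After op 6 (swap(4, 2)): offset=4, physical=[A,D,C,o,E], logical=[E,A,D,C,o]
After op 7 (rotate(+3)): offset=2, physical=[A,D,C,o,E], logical=[C,o,E,A,D]
After op 8 (replace(1, 'o')): offset=2, physical=[A,D,C,o,E], logical=[C,o,E,A,D]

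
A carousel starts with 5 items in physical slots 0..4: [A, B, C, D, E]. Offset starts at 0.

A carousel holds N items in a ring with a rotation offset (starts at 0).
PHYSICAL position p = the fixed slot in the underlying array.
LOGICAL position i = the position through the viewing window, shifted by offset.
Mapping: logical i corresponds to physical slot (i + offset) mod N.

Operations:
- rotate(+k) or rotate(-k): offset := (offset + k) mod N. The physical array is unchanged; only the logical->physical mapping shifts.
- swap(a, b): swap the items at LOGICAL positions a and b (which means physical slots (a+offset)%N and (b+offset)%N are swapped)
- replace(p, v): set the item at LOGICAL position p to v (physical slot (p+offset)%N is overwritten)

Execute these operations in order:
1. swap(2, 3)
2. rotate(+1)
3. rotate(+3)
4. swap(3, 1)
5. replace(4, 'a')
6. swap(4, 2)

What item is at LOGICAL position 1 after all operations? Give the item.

Answer: D

Derivation:
After op 1 (swap(2, 3)): offset=0, physical=[A,B,D,C,E], logical=[A,B,D,C,E]
After op 2 (rotate(+1)): offset=1, physical=[A,B,D,C,E], logical=[B,D,C,E,A]
After op 3 (rotate(+3)): offset=4, physical=[A,B,D,C,E], logical=[E,A,B,D,C]
After op 4 (swap(3, 1)): offset=4, physical=[D,B,A,C,E], logical=[E,D,B,A,C]
After op 5 (replace(4, 'a')): offset=4, physical=[D,B,A,a,E], logical=[E,D,B,A,a]
After op 6 (swap(4, 2)): offset=4, physical=[D,a,A,B,E], logical=[E,D,a,A,B]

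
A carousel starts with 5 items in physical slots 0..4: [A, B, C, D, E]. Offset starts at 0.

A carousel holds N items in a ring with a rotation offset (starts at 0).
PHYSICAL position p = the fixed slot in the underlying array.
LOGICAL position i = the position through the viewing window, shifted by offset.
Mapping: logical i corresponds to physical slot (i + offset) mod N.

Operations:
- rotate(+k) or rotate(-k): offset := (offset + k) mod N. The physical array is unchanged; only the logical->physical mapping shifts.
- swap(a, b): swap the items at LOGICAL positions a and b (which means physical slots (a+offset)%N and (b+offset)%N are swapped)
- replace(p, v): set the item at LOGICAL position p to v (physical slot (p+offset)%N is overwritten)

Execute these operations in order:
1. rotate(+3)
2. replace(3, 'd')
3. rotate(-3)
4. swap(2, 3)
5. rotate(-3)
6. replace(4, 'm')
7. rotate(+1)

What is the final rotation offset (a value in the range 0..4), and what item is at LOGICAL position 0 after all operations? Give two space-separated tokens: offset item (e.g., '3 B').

Answer: 3 C

Derivation:
After op 1 (rotate(+3)): offset=3, physical=[A,B,C,D,E], logical=[D,E,A,B,C]
After op 2 (replace(3, 'd')): offset=3, physical=[A,d,C,D,E], logical=[D,E,A,d,C]
After op 3 (rotate(-3)): offset=0, physical=[A,d,C,D,E], logical=[A,d,C,D,E]
After op 4 (swap(2, 3)): offset=0, physical=[A,d,D,C,E], logical=[A,d,D,C,E]
After op 5 (rotate(-3)): offset=2, physical=[A,d,D,C,E], logical=[D,C,E,A,d]
After op 6 (replace(4, 'm')): offset=2, physical=[A,m,D,C,E], logical=[D,C,E,A,m]
After op 7 (rotate(+1)): offset=3, physical=[A,m,D,C,E], logical=[C,E,A,m,D]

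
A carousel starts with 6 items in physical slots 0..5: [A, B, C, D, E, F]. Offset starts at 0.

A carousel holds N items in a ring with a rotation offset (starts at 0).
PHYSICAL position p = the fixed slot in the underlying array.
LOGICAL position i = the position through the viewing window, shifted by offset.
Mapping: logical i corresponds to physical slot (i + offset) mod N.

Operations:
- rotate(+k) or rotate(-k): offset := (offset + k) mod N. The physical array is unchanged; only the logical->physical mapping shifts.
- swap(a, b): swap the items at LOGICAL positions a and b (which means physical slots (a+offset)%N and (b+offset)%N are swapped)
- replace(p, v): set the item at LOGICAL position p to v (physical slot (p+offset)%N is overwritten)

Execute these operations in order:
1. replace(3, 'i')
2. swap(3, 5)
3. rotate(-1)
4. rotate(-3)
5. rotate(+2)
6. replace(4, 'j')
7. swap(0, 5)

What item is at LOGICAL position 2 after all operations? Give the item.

Answer: A

Derivation:
After op 1 (replace(3, 'i')): offset=0, physical=[A,B,C,i,E,F], logical=[A,B,C,i,E,F]
After op 2 (swap(3, 5)): offset=0, physical=[A,B,C,F,E,i], logical=[A,B,C,F,E,i]
After op 3 (rotate(-1)): offset=5, physical=[A,B,C,F,E,i], logical=[i,A,B,C,F,E]
After op 4 (rotate(-3)): offset=2, physical=[A,B,C,F,E,i], logical=[C,F,E,i,A,B]
After op 5 (rotate(+2)): offset=4, physical=[A,B,C,F,E,i], logical=[E,i,A,B,C,F]
After op 6 (replace(4, 'j')): offset=4, physical=[A,B,j,F,E,i], logical=[E,i,A,B,j,F]
After op 7 (swap(0, 5)): offset=4, physical=[A,B,j,E,F,i], logical=[F,i,A,B,j,E]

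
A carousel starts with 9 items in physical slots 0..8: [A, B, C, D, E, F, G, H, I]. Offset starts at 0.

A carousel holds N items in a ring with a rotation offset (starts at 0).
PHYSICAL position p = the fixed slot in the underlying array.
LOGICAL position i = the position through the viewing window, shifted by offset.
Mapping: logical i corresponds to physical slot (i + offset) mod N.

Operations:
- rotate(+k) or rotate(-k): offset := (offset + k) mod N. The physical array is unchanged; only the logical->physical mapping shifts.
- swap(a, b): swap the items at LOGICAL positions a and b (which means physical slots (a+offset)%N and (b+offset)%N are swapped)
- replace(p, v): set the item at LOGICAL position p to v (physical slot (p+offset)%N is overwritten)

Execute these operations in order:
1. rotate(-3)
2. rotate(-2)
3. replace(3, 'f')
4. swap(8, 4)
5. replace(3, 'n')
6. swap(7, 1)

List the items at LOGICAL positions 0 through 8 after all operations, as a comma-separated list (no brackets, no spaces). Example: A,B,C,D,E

Answer: E,C,G,n,D,A,B,F,I

Derivation:
After op 1 (rotate(-3)): offset=6, physical=[A,B,C,D,E,F,G,H,I], logical=[G,H,I,A,B,C,D,E,F]
After op 2 (rotate(-2)): offset=4, physical=[A,B,C,D,E,F,G,H,I], logical=[E,F,G,H,I,A,B,C,D]
After op 3 (replace(3, 'f')): offset=4, physical=[A,B,C,D,E,F,G,f,I], logical=[E,F,G,f,I,A,B,C,D]
After op 4 (swap(8, 4)): offset=4, physical=[A,B,C,I,E,F,G,f,D], logical=[E,F,G,f,D,A,B,C,I]
After op 5 (replace(3, 'n')): offset=4, physical=[A,B,C,I,E,F,G,n,D], logical=[E,F,G,n,D,A,B,C,I]
After op 6 (swap(7, 1)): offset=4, physical=[A,B,F,I,E,C,G,n,D], logical=[E,C,G,n,D,A,B,F,I]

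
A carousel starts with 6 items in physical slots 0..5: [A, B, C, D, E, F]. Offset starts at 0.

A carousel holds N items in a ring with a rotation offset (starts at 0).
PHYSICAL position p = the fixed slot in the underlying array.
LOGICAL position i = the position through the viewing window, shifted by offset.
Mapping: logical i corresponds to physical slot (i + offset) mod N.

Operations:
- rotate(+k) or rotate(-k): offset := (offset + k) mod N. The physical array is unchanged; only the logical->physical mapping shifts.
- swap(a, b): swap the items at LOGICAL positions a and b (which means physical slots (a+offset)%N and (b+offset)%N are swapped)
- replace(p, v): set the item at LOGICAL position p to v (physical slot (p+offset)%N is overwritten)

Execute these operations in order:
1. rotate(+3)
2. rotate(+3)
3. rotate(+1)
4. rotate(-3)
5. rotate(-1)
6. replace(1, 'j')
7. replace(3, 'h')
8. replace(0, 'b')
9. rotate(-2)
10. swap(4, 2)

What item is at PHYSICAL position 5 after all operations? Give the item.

After op 1 (rotate(+3)): offset=3, physical=[A,B,C,D,E,F], logical=[D,E,F,A,B,C]
After op 2 (rotate(+3)): offset=0, physical=[A,B,C,D,E,F], logical=[A,B,C,D,E,F]
After op 3 (rotate(+1)): offset=1, physical=[A,B,C,D,E,F], logical=[B,C,D,E,F,A]
After op 4 (rotate(-3)): offset=4, physical=[A,B,C,D,E,F], logical=[E,F,A,B,C,D]
After op 5 (rotate(-1)): offset=3, physical=[A,B,C,D,E,F], logical=[D,E,F,A,B,C]
After op 6 (replace(1, 'j')): offset=3, physical=[A,B,C,D,j,F], logical=[D,j,F,A,B,C]
After op 7 (replace(3, 'h')): offset=3, physical=[h,B,C,D,j,F], logical=[D,j,F,h,B,C]
After op 8 (replace(0, 'b')): offset=3, physical=[h,B,C,b,j,F], logical=[b,j,F,h,B,C]
After op 9 (rotate(-2)): offset=1, physical=[h,B,C,b,j,F], logical=[B,C,b,j,F,h]
After op 10 (swap(4, 2)): offset=1, physical=[h,B,C,F,j,b], logical=[B,C,F,j,b,h]

Answer: b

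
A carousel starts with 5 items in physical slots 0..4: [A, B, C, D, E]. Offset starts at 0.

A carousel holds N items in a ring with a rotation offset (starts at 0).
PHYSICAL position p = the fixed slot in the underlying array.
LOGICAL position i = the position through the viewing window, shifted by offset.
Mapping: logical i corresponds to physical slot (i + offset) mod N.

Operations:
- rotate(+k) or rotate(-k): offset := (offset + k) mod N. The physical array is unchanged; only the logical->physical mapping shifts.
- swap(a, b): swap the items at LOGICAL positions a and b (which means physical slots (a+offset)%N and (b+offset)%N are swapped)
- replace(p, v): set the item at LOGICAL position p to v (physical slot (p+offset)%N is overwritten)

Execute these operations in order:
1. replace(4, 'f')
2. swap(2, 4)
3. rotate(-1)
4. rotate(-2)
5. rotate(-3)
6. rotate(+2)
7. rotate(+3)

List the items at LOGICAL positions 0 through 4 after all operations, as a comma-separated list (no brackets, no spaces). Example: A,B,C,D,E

After op 1 (replace(4, 'f')): offset=0, physical=[A,B,C,D,f], logical=[A,B,C,D,f]
After op 2 (swap(2, 4)): offset=0, physical=[A,B,f,D,C], logical=[A,B,f,D,C]
After op 3 (rotate(-1)): offset=4, physical=[A,B,f,D,C], logical=[C,A,B,f,D]
After op 4 (rotate(-2)): offset=2, physical=[A,B,f,D,C], logical=[f,D,C,A,B]
After op 5 (rotate(-3)): offset=4, physical=[A,B,f,D,C], logical=[C,A,B,f,D]
After op 6 (rotate(+2)): offset=1, physical=[A,B,f,D,C], logical=[B,f,D,C,A]
After op 7 (rotate(+3)): offset=4, physical=[A,B,f,D,C], logical=[C,A,B,f,D]

Answer: C,A,B,f,D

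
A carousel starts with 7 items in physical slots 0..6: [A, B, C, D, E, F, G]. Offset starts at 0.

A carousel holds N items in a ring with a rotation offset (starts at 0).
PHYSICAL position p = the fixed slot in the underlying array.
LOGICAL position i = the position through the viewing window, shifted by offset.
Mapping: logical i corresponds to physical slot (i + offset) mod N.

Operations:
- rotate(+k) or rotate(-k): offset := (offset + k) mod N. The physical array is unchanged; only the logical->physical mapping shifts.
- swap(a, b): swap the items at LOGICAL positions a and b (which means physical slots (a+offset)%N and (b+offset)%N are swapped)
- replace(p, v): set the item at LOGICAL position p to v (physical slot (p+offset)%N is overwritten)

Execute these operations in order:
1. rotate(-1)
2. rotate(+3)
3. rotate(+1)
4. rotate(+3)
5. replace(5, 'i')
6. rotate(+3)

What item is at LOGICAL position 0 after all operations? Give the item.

After op 1 (rotate(-1)): offset=6, physical=[A,B,C,D,E,F,G], logical=[G,A,B,C,D,E,F]
After op 2 (rotate(+3)): offset=2, physical=[A,B,C,D,E,F,G], logical=[C,D,E,F,G,A,B]
After op 3 (rotate(+1)): offset=3, physical=[A,B,C,D,E,F,G], logical=[D,E,F,G,A,B,C]
After op 4 (rotate(+3)): offset=6, physical=[A,B,C,D,E,F,G], logical=[G,A,B,C,D,E,F]
After op 5 (replace(5, 'i')): offset=6, physical=[A,B,C,D,i,F,G], logical=[G,A,B,C,D,i,F]
After op 6 (rotate(+3)): offset=2, physical=[A,B,C,D,i,F,G], logical=[C,D,i,F,G,A,B]

Answer: C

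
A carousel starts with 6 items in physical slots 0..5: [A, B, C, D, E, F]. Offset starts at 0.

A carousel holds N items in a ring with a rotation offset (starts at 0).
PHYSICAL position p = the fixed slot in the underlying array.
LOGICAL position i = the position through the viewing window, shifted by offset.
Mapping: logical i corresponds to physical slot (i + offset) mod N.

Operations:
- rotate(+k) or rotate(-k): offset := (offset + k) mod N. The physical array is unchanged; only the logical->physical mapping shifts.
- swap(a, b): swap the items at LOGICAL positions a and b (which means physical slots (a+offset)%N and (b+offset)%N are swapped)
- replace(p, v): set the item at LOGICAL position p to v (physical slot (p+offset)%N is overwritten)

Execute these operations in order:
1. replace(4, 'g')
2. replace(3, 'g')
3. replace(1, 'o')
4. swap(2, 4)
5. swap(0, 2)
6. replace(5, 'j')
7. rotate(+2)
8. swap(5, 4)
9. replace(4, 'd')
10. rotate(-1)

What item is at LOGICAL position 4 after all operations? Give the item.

Answer: j

Derivation:
After op 1 (replace(4, 'g')): offset=0, physical=[A,B,C,D,g,F], logical=[A,B,C,D,g,F]
After op 2 (replace(3, 'g')): offset=0, physical=[A,B,C,g,g,F], logical=[A,B,C,g,g,F]
After op 3 (replace(1, 'o')): offset=0, physical=[A,o,C,g,g,F], logical=[A,o,C,g,g,F]
After op 4 (swap(2, 4)): offset=0, physical=[A,o,g,g,C,F], logical=[A,o,g,g,C,F]
After op 5 (swap(0, 2)): offset=0, physical=[g,o,A,g,C,F], logical=[g,o,A,g,C,F]
After op 6 (replace(5, 'j')): offset=0, physical=[g,o,A,g,C,j], logical=[g,o,A,g,C,j]
After op 7 (rotate(+2)): offset=2, physical=[g,o,A,g,C,j], logical=[A,g,C,j,g,o]
After op 8 (swap(5, 4)): offset=2, physical=[o,g,A,g,C,j], logical=[A,g,C,j,o,g]
After op 9 (replace(4, 'd')): offset=2, physical=[d,g,A,g,C,j], logical=[A,g,C,j,d,g]
After op 10 (rotate(-1)): offset=1, physical=[d,g,A,g,C,j], logical=[g,A,g,C,j,d]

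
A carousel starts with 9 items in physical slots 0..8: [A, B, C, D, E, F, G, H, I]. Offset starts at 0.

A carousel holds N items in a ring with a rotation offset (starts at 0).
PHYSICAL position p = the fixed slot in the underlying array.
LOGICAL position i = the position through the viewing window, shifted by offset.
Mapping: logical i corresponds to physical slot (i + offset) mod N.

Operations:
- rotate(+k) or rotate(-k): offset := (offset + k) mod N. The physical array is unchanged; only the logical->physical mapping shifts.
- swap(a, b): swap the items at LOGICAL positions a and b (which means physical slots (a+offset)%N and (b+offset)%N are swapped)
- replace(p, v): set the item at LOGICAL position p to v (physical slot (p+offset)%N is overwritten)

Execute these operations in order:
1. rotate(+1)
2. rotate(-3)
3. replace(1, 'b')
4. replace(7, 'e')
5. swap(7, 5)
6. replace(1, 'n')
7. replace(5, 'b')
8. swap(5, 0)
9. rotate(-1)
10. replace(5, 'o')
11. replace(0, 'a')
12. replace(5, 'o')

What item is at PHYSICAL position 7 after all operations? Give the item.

After op 1 (rotate(+1)): offset=1, physical=[A,B,C,D,E,F,G,H,I], logical=[B,C,D,E,F,G,H,I,A]
After op 2 (rotate(-3)): offset=7, physical=[A,B,C,D,E,F,G,H,I], logical=[H,I,A,B,C,D,E,F,G]
After op 3 (replace(1, 'b')): offset=7, physical=[A,B,C,D,E,F,G,H,b], logical=[H,b,A,B,C,D,E,F,G]
After op 4 (replace(7, 'e')): offset=7, physical=[A,B,C,D,E,e,G,H,b], logical=[H,b,A,B,C,D,E,e,G]
After op 5 (swap(7, 5)): offset=7, physical=[A,B,C,e,E,D,G,H,b], logical=[H,b,A,B,C,e,E,D,G]
After op 6 (replace(1, 'n')): offset=7, physical=[A,B,C,e,E,D,G,H,n], logical=[H,n,A,B,C,e,E,D,G]
After op 7 (replace(5, 'b')): offset=7, physical=[A,B,C,b,E,D,G,H,n], logical=[H,n,A,B,C,b,E,D,G]
After op 8 (swap(5, 0)): offset=7, physical=[A,B,C,H,E,D,G,b,n], logical=[b,n,A,B,C,H,E,D,G]
After op 9 (rotate(-1)): offset=6, physical=[A,B,C,H,E,D,G,b,n], logical=[G,b,n,A,B,C,H,E,D]
After op 10 (replace(5, 'o')): offset=6, physical=[A,B,o,H,E,D,G,b,n], logical=[G,b,n,A,B,o,H,E,D]
After op 11 (replace(0, 'a')): offset=6, physical=[A,B,o,H,E,D,a,b,n], logical=[a,b,n,A,B,o,H,E,D]
After op 12 (replace(5, 'o')): offset=6, physical=[A,B,o,H,E,D,a,b,n], logical=[a,b,n,A,B,o,H,E,D]

Answer: b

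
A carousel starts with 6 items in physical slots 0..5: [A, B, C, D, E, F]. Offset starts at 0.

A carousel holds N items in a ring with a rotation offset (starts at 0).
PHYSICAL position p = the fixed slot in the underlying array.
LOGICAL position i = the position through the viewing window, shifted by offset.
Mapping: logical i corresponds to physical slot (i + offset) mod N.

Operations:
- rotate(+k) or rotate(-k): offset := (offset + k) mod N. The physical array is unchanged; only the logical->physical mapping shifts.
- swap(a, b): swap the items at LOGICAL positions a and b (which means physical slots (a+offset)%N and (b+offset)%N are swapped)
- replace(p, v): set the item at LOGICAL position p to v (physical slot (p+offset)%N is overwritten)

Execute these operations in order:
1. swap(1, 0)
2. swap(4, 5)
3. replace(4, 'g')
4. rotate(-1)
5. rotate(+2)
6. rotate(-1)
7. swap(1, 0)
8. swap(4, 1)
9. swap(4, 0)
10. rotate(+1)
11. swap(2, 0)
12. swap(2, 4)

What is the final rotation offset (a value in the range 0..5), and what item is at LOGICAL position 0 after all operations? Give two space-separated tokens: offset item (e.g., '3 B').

Answer: 1 D

Derivation:
After op 1 (swap(1, 0)): offset=0, physical=[B,A,C,D,E,F], logical=[B,A,C,D,E,F]
After op 2 (swap(4, 5)): offset=0, physical=[B,A,C,D,F,E], logical=[B,A,C,D,F,E]
After op 3 (replace(4, 'g')): offset=0, physical=[B,A,C,D,g,E], logical=[B,A,C,D,g,E]
After op 4 (rotate(-1)): offset=5, physical=[B,A,C,D,g,E], logical=[E,B,A,C,D,g]
After op 5 (rotate(+2)): offset=1, physical=[B,A,C,D,g,E], logical=[A,C,D,g,E,B]
After op 6 (rotate(-1)): offset=0, physical=[B,A,C,D,g,E], logical=[B,A,C,D,g,E]
After op 7 (swap(1, 0)): offset=0, physical=[A,B,C,D,g,E], logical=[A,B,C,D,g,E]
After op 8 (swap(4, 1)): offset=0, physical=[A,g,C,D,B,E], logical=[A,g,C,D,B,E]
After op 9 (swap(4, 0)): offset=0, physical=[B,g,C,D,A,E], logical=[B,g,C,D,A,E]
After op 10 (rotate(+1)): offset=1, physical=[B,g,C,D,A,E], logical=[g,C,D,A,E,B]
After op 11 (swap(2, 0)): offset=1, physical=[B,D,C,g,A,E], logical=[D,C,g,A,E,B]
After op 12 (swap(2, 4)): offset=1, physical=[B,D,C,E,A,g], logical=[D,C,E,A,g,B]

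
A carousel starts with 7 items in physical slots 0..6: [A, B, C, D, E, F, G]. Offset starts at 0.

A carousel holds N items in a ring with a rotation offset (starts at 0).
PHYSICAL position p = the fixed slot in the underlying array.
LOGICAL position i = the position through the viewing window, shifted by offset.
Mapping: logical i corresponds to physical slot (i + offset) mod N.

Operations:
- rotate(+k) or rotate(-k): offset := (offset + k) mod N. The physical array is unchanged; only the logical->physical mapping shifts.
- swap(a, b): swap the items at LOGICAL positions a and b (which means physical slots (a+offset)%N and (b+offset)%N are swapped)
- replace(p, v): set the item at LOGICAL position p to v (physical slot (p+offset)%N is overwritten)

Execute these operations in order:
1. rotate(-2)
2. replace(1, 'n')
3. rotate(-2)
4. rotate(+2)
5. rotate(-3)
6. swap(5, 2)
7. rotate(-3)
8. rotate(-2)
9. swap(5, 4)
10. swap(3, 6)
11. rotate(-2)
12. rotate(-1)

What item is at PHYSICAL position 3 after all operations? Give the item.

After op 1 (rotate(-2)): offset=5, physical=[A,B,C,D,E,F,G], logical=[F,G,A,B,C,D,E]
After op 2 (replace(1, 'n')): offset=5, physical=[A,B,C,D,E,F,n], logical=[F,n,A,B,C,D,E]
After op 3 (rotate(-2)): offset=3, physical=[A,B,C,D,E,F,n], logical=[D,E,F,n,A,B,C]
After op 4 (rotate(+2)): offset=5, physical=[A,B,C,D,E,F,n], logical=[F,n,A,B,C,D,E]
After op 5 (rotate(-3)): offset=2, physical=[A,B,C,D,E,F,n], logical=[C,D,E,F,n,A,B]
After op 6 (swap(5, 2)): offset=2, physical=[E,B,C,D,A,F,n], logical=[C,D,A,F,n,E,B]
After op 7 (rotate(-3)): offset=6, physical=[E,B,C,D,A,F,n], logical=[n,E,B,C,D,A,F]
After op 8 (rotate(-2)): offset=4, physical=[E,B,C,D,A,F,n], logical=[A,F,n,E,B,C,D]
After op 9 (swap(5, 4)): offset=4, physical=[E,C,B,D,A,F,n], logical=[A,F,n,E,C,B,D]
After op 10 (swap(3, 6)): offset=4, physical=[D,C,B,E,A,F,n], logical=[A,F,n,D,C,B,E]
After op 11 (rotate(-2)): offset=2, physical=[D,C,B,E,A,F,n], logical=[B,E,A,F,n,D,C]
After op 12 (rotate(-1)): offset=1, physical=[D,C,B,E,A,F,n], logical=[C,B,E,A,F,n,D]

Answer: E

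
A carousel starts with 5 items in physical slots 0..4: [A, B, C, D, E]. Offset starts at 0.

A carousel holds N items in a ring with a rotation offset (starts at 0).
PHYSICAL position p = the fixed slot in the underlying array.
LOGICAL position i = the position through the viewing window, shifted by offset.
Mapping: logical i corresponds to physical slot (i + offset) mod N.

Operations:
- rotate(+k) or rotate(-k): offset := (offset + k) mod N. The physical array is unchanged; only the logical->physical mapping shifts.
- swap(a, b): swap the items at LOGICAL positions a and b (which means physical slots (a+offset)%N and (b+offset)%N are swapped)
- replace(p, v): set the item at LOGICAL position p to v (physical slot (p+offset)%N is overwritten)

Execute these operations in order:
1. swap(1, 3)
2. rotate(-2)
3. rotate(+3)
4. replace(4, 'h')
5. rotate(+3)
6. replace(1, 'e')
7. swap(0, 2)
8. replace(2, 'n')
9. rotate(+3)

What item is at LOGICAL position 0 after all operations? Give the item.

After op 1 (swap(1, 3)): offset=0, physical=[A,D,C,B,E], logical=[A,D,C,B,E]
After op 2 (rotate(-2)): offset=3, physical=[A,D,C,B,E], logical=[B,E,A,D,C]
After op 3 (rotate(+3)): offset=1, physical=[A,D,C,B,E], logical=[D,C,B,E,A]
After op 4 (replace(4, 'h')): offset=1, physical=[h,D,C,B,E], logical=[D,C,B,E,h]
After op 5 (rotate(+3)): offset=4, physical=[h,D,C,B,E], logical=[E,h,D,C,B]
After op 6 (replace(1, 'e')): offset=4, physical=[e,D,C,B,E], logical=[E,e,D,C,B]
After op 7 (swap(0, 2)): offset=4, physical=[e,E,C,B,D], logical=[D,e,E,C,B]
After op 8 (replace(2, 'n')): offset=4, physical=[e,n,C,B,D], logical=[D,e,n,C,B]
After op 9 (rotate(+3)): offset=2, physical=[e,n,C,B,D], logical=[C,B,D,e,n]

Answer: C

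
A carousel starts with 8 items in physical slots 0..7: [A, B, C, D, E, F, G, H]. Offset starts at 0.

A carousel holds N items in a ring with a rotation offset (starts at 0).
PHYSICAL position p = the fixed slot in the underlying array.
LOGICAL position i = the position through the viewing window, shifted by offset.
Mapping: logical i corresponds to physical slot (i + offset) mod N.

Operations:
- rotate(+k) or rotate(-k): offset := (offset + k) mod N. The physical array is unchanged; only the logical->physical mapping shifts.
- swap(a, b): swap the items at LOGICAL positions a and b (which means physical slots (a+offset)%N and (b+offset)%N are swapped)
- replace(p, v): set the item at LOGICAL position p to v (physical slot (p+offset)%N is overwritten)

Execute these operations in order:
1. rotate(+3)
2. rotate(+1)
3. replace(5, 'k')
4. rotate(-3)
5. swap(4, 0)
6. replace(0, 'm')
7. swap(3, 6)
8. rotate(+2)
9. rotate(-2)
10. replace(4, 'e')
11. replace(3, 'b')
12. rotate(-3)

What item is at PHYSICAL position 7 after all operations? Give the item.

After op 1 (rotate(+3)): offset=3, physical=[A,B,C,D,E,F,G,H], logical=[D,E,F,G,H,A,B,C]
After op 2 (rotate(+1)): offset=4, physical=[A,B,C,D,E,F,G,H], logical=[E,F,G,H,A,B,C,D]
After op 3 (replace(5, 'k')): offset=4, physical=[A,k,C,D,E,F,G,H], logical=[E,F,G,H,A,k,C,D]
After op 4 (rotate(-3)): offset=1, physical=[A,k,C,D,E,F,G,H], logical=[k,C,D,E,F,G,H,A]
After op 5 (swap(4, 0)): offset=1, physical=[A,F,C,D,E,k,G,H], logical=[F,C,D,E,k,G,H,A]
After op 6 (replace(0, 'm')): offset=1, physical=[A,m,C,D,E,k,G,H], logical=[m,C,D,E,k,G,H,A]
After op 7 (swap(3, 6)): offset=1, physical=[A,m,C,D,H,k,G,E], logical=[m,C,D,H,k,G,E,A]
After op 8 (rotate(+2)): offset=3, physical=[A,m,C,D,H,k,G,E], logical=[D,H,k,G,E,A,m,C]
After op 9 (rotate(-2)): offset=1, physical=[A,m,C,D,H,k,G,E], logical=[m,C,D,H,k,G,E,A]
After op 10 (replace(4, 'e')): offset=1, physical=[A,m,C,D,H,e,G,E], logical=[m,C,D,H,e,G,E,A]
After op 11 (replace(3, 'b')): offset=1, physical=[A,m,C,D,b,e,G,E], logical=[m,C,D,b,e,G,E,A]
After op 12 (rotate(-3)): offset=6, physical=[A,m,C,D,b,e,G,E], logical=[G,E,A,m,C,D,b,e]

Answer: E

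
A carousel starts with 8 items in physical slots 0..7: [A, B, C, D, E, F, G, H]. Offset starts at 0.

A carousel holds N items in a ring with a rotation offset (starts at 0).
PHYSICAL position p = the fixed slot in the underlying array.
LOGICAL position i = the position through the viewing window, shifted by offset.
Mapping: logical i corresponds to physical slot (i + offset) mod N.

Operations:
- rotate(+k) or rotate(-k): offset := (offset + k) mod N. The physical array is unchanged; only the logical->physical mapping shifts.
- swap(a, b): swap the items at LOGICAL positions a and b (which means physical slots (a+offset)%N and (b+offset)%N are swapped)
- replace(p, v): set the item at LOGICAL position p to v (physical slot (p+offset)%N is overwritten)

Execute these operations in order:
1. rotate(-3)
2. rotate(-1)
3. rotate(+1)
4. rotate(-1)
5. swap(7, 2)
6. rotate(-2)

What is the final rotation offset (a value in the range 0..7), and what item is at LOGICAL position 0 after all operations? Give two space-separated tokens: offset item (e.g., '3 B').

After op 1 (rotate(-3)): offset=5, physical=[A,B,C,D,E,F,G,H], logical=[F,G,H,A,B,C,D,E]
After op 2 (rotate(-1)): offset=4, physical=[A,B,C,D,E,F,G,H], logical=[E,F,G,H,A,B,C,D]
After op 3 (rotate(+1)): offset=5, physical=[A,B,C,D,E,F,G,H], logical=[F,G,H,A,B,C,D,E]
After op 4 (rotate(-1)): offset=4, physical=[A,B,C,D,E,F,G,H], logical=[E,F,G,H,A,B,C,D]
After op 5 (swap(7, 2)): offset=4, physical=[A,B,C,G,E,F,D,H], logical=[E,F,D,H,A,B,C,G]
After op 6 (rotate(-2)): offset=2, physical=[A,B,C,G,E,F,D,H], logical=[C,G,E,F,D,H,A,B]

Answer: 2 C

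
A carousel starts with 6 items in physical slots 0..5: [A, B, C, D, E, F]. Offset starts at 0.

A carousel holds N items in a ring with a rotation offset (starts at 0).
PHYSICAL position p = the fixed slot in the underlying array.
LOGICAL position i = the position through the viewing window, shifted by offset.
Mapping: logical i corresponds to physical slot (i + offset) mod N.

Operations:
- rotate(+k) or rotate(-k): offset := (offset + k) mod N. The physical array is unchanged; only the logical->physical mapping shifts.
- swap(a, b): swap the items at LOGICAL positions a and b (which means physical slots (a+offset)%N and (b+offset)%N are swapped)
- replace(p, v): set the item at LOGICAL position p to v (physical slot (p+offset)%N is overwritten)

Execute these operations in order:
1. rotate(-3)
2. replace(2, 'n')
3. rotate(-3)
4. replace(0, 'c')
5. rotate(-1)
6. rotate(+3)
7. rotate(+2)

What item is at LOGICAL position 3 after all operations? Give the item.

Answer: B

Derivation:
After op 1 (rotate(-3)): offset=3, physical=[A,B,C,D,E,F], logical=[D,E,F,A,B,C]
After op 2 (replace(2, 'n')): offset=3, physical=[A,B,C,D,E,n], logical=[D,E,n,A,B,C]
After op 3 (rotate(-3)): offset=0, physical=[A,B,C,D,E,n], logical=[A,B,C,D,E,n]
After op 4 (replace(0, 'c')): offset=0, physical=[c,B,C,D,E,n], logical=[c,B,C,D,E,n]
After op 5 (rotate(-1)): offset=5, physical=[c,B,C,D,E,n], logical=[n,c,B,C,D,E]
After op 6 (rotate(+3)): offset=2, physical=[c,B,C,D,E,n], logical=[C,D,E,n,c,B]
After op 7 (rotate(+2)): offset=4, physical=[c,B,C,D,E,n], logical=[E,n,c,B,C,D]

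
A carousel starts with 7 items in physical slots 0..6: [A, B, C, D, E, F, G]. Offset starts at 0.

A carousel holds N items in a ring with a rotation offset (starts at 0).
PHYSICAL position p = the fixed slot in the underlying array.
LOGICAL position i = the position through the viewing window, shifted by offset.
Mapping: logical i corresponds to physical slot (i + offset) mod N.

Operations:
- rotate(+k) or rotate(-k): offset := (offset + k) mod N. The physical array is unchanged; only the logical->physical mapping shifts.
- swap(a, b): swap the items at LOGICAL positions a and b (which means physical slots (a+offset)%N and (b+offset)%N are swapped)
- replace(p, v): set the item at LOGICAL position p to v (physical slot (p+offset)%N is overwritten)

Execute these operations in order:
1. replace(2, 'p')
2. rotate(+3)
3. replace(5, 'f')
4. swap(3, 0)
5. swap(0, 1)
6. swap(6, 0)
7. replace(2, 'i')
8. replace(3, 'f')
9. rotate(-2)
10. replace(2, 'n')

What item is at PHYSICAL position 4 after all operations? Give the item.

After op 1 (replace(2, 'p')): offset=0, physical=[A,B,p,D,E,F,G], logical=[A,B,p,D,E,F,G]
After op 2 (rotate(+3)): offset=3, physical=[A,B,p,D,E,F,G], logical=[D,E,F,G,A,B,p]
After op 3 (replace(5, 'f')): offset=3, physical=[A,f,p,D,E,F,G], logical=[D,E,F,G,A,f,p]
After op 4 (swap(3, 0)): offset=3, physical=[A,f,p,G,E,F,D], logical=[G,E,F,D,A,f,p]
After op 5 (swap(0, 1)): offset=3, physical=[A,f,p,E,G,F,D], logical=[E,G,F,D,A,f,p]
After op 6 (swap(6, 0)): offset=3, physical=[A,f,E,p,G,F,D], logical=[p,G,F,D,A,f,E]
After op 7 (replace(2, 'i')): offset=3, physical=[A,f,E,p,G,i,D], logical=[p,G,i,D,A,f,E]
After op 8 (replace(3, 'f')): offset=3, physical=[A,f,E,p,G,i,f], logical=[p,G,i,f,A,f,E]
After op 9 (rotate(-2)): offset=1, physical=[A,f,E,p,G,i,f], logical=[f,E,p,G,i,f,A]
After op 10 (replace(2, 'n')): offset=1, physical=[A,f,E,n,G,i,f], logical=[f,E,n,G,i,f,A]

Answer: G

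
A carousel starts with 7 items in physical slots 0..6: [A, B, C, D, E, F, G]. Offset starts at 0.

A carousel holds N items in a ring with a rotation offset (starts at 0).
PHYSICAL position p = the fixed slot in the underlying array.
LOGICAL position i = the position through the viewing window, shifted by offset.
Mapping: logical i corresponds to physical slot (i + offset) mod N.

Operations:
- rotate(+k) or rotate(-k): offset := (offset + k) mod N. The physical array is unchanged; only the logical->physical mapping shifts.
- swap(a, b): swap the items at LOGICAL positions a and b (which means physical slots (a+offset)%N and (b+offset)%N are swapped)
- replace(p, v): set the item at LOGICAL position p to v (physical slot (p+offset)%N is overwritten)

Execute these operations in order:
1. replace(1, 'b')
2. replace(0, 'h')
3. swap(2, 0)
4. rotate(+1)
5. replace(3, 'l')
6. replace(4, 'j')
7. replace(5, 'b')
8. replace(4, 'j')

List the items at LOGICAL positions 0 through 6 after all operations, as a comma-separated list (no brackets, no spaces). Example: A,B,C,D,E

Answer: b,h,D,l,j,b,C

Derivation:
After op 1 (replace(1, 'b')): offset=0, physical=[A,b,C,D,E,F,G], logical=[A,b,C,D,E,F,G]
After op 2 (replace(0, 'h')): offset=0, physical=[h,b,C,D,E,F,G], logical=[h,b,C,D,E,F,G]
After op 3 (swap(2, 0)): offset=0, physical=[C,b,h,D,E,F,G], logical=[C,b,h,D,E,F,G]
After op 4 (rotate(+1)): offset=1, physical=[C,b,h,D,E,F,G], logical=[b,h,D,E,F,G,C]
After op 5 (replace(3, 'l')): offset=1, physical=[C,b,h,D,l,F,G], logical=[b,h,D,l,F,G,C]
After op 6 (replace(4, 'j')): offset=1, physical=[C,b,h,D,l,j,G], logical=[b,h,D,l,j,G,C]
After op 7 (replace(5, 'b')): offset=1, physical=[C,b,h,D,l,j,b], logical=[b,h,D,l,j,b,C]
After op 8 (replace(4, 'j')): offset=1, physical=[C,b,h,D,l,j,b], logical=[b,h,D,l,j,b,C]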